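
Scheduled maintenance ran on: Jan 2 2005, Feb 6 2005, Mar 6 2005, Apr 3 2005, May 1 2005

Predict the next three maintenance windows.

Jun 5 2005, Jul 3 2005, Aug 7 2005

Gaps: 35, 28, 28, 28 days — a mix of 28 and 35. Every date is a Sunday.
Each is the 1st Sunday of its month.
June 2005 — 1st Sunday is Jun 5 2005.
July 2005 — 1st Sunday is Jul 3 2005.
1st Sunday of August 2005: Aug 7 2005.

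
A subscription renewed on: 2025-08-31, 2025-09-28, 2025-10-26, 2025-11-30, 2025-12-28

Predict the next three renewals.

2026-01-25, 2026-02-22, 2026-03-29

All Sundays; the gaps (28, 28, 35, 28) vary with month length.
This is the last Sunday of each month.
Last Sunday of January 2026: 2026-01-25.
Last Sunday of February 2026: 2026-02-22.
Last Sunday of March 2026: 2026-03-29.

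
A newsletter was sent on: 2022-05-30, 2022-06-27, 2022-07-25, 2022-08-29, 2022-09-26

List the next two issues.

All Mondays; the gaps (28, 28, 35, 28) vary with month length.
This is the last Monday of each month.
October 2022 ends with Monday 2022-10-31.
Last Monday of November 2022: 2022-11-28.

2022-10-31, 2022-11-28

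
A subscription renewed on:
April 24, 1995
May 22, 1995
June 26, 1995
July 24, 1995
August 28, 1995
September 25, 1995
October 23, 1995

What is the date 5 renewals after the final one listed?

Gaps: 28, 35, 28, 35, 28, 28 days — a mix of 28 and 35. Every date is a Monday.
Each is the 4th Monday of its month.
November 1995 — 4th Monday is November 27, 1995.
December 1995 — 4th Monday is December 25, 1995.
January 1996 — 4th Monday is January 22, 1996.
4th Monday of February 1996: February 26, 1996.
March 1996 — 4th Monday is March 25, 1996.

March 25, 1996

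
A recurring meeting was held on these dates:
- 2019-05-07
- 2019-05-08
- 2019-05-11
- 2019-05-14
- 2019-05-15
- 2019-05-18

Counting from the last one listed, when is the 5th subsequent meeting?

2019-05-29

Gaps: 1, 3, 3, 1, 3 days — not constant, but cyclic with period 3.
The events fall on every Tuesday, Wednesday and Saturday.
Next Tuesday: 2019-05-21.
Next Wednesday: 2019-05-22.
The following Saturday is 2019-05-25.
The following Tuesday is 2019-05-28.
The following Wednesday is 2019-05-29.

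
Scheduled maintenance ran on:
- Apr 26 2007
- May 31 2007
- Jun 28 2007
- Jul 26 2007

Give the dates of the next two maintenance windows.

All Thursdays; the gaps (35, 28, 28) vary with month length.
This is the last Thursday of each month.
Last Thursday of August 2007: Aug 30 2007.
September 2007 ends with Thursday Sep 27 2007.

Aug 30 2007, Sep 27 2007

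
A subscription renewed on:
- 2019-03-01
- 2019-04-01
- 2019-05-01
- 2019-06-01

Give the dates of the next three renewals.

2019-07-01, 2019-08-01, 2019-09-01

Each date is the 1st; the gaps (31, 30, 31) track the month lengths.
The rule is the 1st of each month.
Next: July 2019 → 2019-07-01.
August 2019: 2019-08-01.
Next: September 2019 → 2019-09-01.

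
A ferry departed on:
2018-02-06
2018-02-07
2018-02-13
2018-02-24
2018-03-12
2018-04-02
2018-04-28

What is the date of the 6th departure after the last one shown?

Gaps: 1, 6, 11, 16, 21, 26 days — each gap is 5 larger than the previous one.
Next gap: 31 days. 2018-04-28 + 31 days = 2018-05-29.
Next gap: 36 days. 2018-05-29 + 36 days = 2018-07-04.
Next gap: 41 days. 2018-07-04 + 41 days = 2018-08-14.
Next gap: 46 days. 2018-08-14 + 46 days = 2018-09-29.
Next gap: 51 days. 2018-09-29 + 51 days = 2018-11-19.
Next gap: 56 days. 2018-11-19 + 56 days = 2019-01-14.

2019-01-14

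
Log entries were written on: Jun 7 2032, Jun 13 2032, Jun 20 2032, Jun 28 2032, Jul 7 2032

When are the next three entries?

The spacing grows by 1 each time: 6, 7, 8, 9 days.
Next gap: 10 days. Jul 7 2032 + 10 days = Jul 17 2032.
Next gap: 11 days. Jul 17 2032 + 11 days = Jul 28 2032.
Next gap: 12 days. Jul 28 2032 + 12 days = Aug 9 2032.

Jul 17 2032, Jul 28 2032, Aug 9 2032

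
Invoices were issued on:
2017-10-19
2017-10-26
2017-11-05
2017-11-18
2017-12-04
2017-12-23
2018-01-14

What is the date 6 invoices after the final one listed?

Intervals are 7, 10, 13, 16, 19, 22 days — an arithmetic progression with common difference 3.
Next gap: 25 days. 2018-01-14 + 25 days = 2018-02-08.
Next gap: 28 days. 2018-02-08 + 28 days = 2018-03-08.
Next gap: 31 days. 2018-03-08 + 31 days = 2018-04-08.
Next gap: 34 days. 2018-04-08 + 34 days = 2018-05-12.
Next gap: 37 days. 2018-05-12 + 37 days = 2018-06-18.
Next gap: 40 days. 2018-06-18 + 40 days = 2018-07-28.

2018-07-28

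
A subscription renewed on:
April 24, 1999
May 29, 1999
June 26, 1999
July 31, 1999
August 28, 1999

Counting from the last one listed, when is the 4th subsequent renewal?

December 25, 1999

Every date is a Saturday; gaps 35, 28, 35, 28 days.
Each is the last Saturday of its month (at least one falls on the 29th or later, ruling out '4th Saturday').
September 1999 ends with Saturday September 25, 1999.
Last Saturday of October 1999: October 30, 1999.
Last Saturday of November 1999: November 27, 1999.
Last Saturday of December 1999: December 25, 1999.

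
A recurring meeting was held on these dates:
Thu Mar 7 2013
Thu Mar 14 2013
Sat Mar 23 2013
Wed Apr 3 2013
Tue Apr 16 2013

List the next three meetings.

Wed May 1 2013, Sat May 18 2013, Thu Jun 6 2013

Gaps: 7, 9, 11, 13 days — each gap is 2 larger than the previous one.
Next gap: 15 days. Tue Apr 16 2013 + 15 days = Wed May 1 2013.
Next gap: 17 days. Wed May 1 2013 + 17 days = Sat May 18 2013.
Next gap: 19 days. Sat May 18 2013 + 19 days = Thu Jun 6 2013.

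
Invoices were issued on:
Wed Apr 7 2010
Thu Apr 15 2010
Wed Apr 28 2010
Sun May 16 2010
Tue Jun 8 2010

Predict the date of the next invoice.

Tue Jul 6 2010

The spacing grows by 5 each time: 8, 13, 18, 23 days.
Next gap: 28 days. Tue Jun 8 2010 + 28 days = Tue Jul 6 2010.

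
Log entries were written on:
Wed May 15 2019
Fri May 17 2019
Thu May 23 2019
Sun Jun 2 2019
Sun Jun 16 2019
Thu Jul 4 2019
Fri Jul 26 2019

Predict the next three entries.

The spacing grows by 4 each time: 2, 6, 10, 14, 18, 22 days.
Next gap: 26 days. Fri Jul 26 2019 + 26 days = Wed Aug 21 2019.
Next gap: 30 days. Wed Aug 21 2019 + 30 days = Fri Sep 20 2019.
Next gap: 34 days. Fri Sep 20 2019 + 34 days = Thu Oct 24 2019.

Wed Aug 21 2019, Fri Sep 20 2019, Thu Oct 24 2019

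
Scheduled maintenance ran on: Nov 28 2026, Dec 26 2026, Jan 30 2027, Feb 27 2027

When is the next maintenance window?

Mar 27 2027

These are Saturdays with 28, 35, 28-day gaps.
Each is the final Saturday of its month — Jan 30 2027 is past the 28th, so '4th Saturday' doesn't fit.
Last Saturday of March 2027: Mar 27 2027.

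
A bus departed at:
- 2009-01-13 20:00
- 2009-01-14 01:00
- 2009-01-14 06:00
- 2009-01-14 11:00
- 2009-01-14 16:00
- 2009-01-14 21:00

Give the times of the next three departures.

2009-01-15 02:00, 2009-01-15 07:00, 2009-01-15 12:00

The interval is a steady 5 hours (5, 5, 5, 5, 5).
2009-01-14 21:00 + 5 h = 2009-01-15 02:00.
2009-01-15 02:00 + 5 h = 2009-01-15 07:00.
2009-01-15 07:00 + 5 h = 2009-01-15 12:00.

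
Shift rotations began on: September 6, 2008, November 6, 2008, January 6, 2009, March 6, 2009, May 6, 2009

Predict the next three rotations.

July 6, 2009; September 6, 2009; November 6, 2009

Each date is the 6th; the gaps (61, 61, 59, 61) track the month lengths.
The rule is the 6th of every 2 months.
Next: July 2009 → July 6, 2009.
September 2009: September 6, 2009.
November 2009: November 6, 2009.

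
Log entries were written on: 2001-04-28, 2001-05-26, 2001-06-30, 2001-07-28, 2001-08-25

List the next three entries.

All Saturdays; the gaps (28, 35, 28, 28) vary with month length.
This is the last Saturday of each month.
Last Saturday of September 2001: 2001-09-29.
Last Saturday of October 2001: 2001-10-27.
November 2001 ends with Saturday 2001-11-24.

2001-09-29, 2001-10-27, 2001-11-24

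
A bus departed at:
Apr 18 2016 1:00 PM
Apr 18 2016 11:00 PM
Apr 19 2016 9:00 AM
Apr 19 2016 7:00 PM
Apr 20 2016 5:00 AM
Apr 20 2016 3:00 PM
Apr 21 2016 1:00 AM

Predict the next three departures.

Gaps: 10, 10, 10, 10, 10, 10 hours — each event is 10 hours after the previous one.
Apr 21 2016 1:00 AM + 10 h = Apr 21 2016 11:00 AM.
Apr 21 2016 11:00 AM + 10 h = Apr 21 2016 9:00 PM.
Apr 21 2016 9:00 PM + 10 h = Apr 22 2016 7:00 AM.

Apr 21 2016 11:00 AM, Apr 21 2016 9:00 PM, Apr 22 2016 7:00 AM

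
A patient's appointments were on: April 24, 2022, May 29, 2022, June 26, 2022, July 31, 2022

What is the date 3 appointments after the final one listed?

October 30, 2022

All Sundays; the gaps (35, 28, 35) vary with month length.
This is the last Sunday of each month.
Last Sunday of August 2022: August 28, 2022.
Last Sunday of September 2022: September 25, 2022.
Last Sunday of October 2022: October 30, 2022.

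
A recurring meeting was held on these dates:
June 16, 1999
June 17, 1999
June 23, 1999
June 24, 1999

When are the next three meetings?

Gaps: 1, 6, 1 days — not constant, but cyclic with period 2.
The events fall on every Wednesday and Thursday.
Next Wednesday: June 30, 1999.
Next Thursday: July 1, 1999.
The following Wednesday is July 7, 1999.

June 30, 1999; July 1, 1999; July 7, 1999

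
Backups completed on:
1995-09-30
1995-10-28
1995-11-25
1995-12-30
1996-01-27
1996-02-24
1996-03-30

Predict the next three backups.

All Saturdays; the gaps (28, 28, 35, 28, 28, 35) vary with month length.
This is the last Saturday of each month.
Last Saturday of April 1996: 1996-04-27.
Last Saturday of May 1996: 1996-05-25.
June 1996 ends with Saturday 1996-06-29.

1996-04-27, 1996-05-25, 1996-06-29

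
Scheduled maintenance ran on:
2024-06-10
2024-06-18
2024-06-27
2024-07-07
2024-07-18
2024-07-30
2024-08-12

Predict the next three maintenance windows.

2024-08-26, 2024-09-10, 2024-09-26

Gaps: 8, 9, 10, 11, 12, 13 days — each gap is 1 larger than the previous one.
Next gap: 14 days. 2024-08-12 + 14 days = 2024-08-26.
Next gap: 15 days. 2024-08-26 + 15 days = 2024-09-10.
Next gap: 16 days. 2024-09-10 + 16 days = 2024-09-26.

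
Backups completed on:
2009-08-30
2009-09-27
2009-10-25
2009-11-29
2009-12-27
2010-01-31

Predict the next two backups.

These are Sundays with 28, 28, 35, 28, 35-day gaps.
Each is the final Sunday of its month — 2009-08-30 is past the 28th, so '4th Sunday' doesn't fit.
February 2010 ends with Sunday 2010-02-28.
Last Sunday of March 2010: 2010-03-28.

2010-02-28, 2010-03-28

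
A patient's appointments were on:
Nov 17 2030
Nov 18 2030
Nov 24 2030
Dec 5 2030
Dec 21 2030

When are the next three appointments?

Jan 11 2031, Feb 6 2031, Mar 9 2031

The spacing grows by 5 each time: 1, 6, 11, 16 days.
Next gap: 21 days. Dec 21 2030 + 21 days = Jan 11 2031.
Next gap: 26 days. Jan 11 2031 + 26 days = Feb 6 2031.
Next gap: 31 days. Feb 6 2031 + 31 days = Mar 9 2031.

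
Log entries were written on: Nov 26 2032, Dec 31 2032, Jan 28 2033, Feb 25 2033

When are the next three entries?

Mar 25 2033, Apr 29 2033, May 27 2033

All Fridays; the gaps (35, 28, 28) vary with month length.
This is the last Friday of each month.
March 2033 ends with Friday Mar 25 2033.
Last Friday of April 2033: Apr 29 2033.
Last Friday of May 2033: May 27 2033.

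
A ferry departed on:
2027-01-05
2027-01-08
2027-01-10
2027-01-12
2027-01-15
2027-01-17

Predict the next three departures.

2027-01-19, 2027-01-22, 2027-01-24

Every event lands on a Tuesday or Friday or Sunday (gaps cycle 3, 2, 2, 3, 2).
So the schedule is: every Tuesday, Friday and Sunday.
The following Tuesday is 2027-01-19.
The following Friday is 2027-01-22.
Next Sunday: 2027-01-24.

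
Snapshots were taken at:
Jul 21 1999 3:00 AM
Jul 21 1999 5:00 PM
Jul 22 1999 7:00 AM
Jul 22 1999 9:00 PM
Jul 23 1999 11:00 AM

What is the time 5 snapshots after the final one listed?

Gaps: 14, 14, 14, 14 hours — each event is 14 hours after the previous one.
Jul 23 1999 11:00 AM + 14 h = Jul 24 1999 1:00 AM.
Jul 24 1999 1:00 AM + 14 h = Jul 24 1999 3:00 PM.
Jul 24 1999 3:00 PM + 14 h = Jul 25 1999 5:00 AM.
Jul 25 1999 5:00 AM + 14 h = Jul 25 1999 7:00 PM.
Jul 25 1999 7:00 PM + 14 h = Jul 26 1999 9:00 AM.

Jul 26 1999 9:00 AM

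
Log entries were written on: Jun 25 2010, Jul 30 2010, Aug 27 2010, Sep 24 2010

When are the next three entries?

Oct 29 2010, Nov 26 2010, Dec 31 2010

These are Fridays with 35, 28, 28-day gaps.
Each is the final Friday of its month — Jul 30 2010 is past the 28th, so '4th Friday' doesn't fit.
October 2010 ends with Friday Oct 29 2010.
November 2010 ends with Friday Nov 26 2010.
Last Friday of December 2010: Dec 31 2010.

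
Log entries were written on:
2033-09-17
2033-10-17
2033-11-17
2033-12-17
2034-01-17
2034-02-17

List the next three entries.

2034-03-17, 2034-04-17, 2034-05-17

The day-of-month is always 17 (30, 31, 30, 31, 31 days between events).
So this recurs on the 17th of each month.
March 2034: 2034-03-17.
Next: April 2034 → 2034-04-17.
May 2034: 2034-05-17.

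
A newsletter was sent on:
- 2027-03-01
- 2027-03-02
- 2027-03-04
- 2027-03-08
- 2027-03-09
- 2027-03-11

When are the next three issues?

2027-03-15, 2027-03-16, 2027-03-18

Gaps: 1, 2, 4, 1, 2 days — not constant, but cyclic with period 3.
The events fall on every Monday, Tuesday and Thursday.
The following Monday is 2027-03-15.
The following Tuesday is 2027-03-16.
The following Thursday is 2027-03-18.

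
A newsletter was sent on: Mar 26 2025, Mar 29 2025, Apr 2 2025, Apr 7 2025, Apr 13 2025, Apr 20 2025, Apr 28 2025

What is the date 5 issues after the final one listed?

Gaps: 3, 4, 5, 6, 7, 8 days — each gap is 1 larger than the previous one.
Next gap: 9 days. Apr 28 2025 + 9 days = May 7 2025.
Next gap: 10 days. May 7 2025 + 10 days = May 17 2025.
Next gap: 11 days. May 17 2025 + 11 days = May 28 2025.
Next gap: 12 days. May 28 2025 + 12 days = Jun 9 2025.
Next gap: 13 days. Jun 9 2025 + 13 days = Jun 22 2025.

Jun 22 2025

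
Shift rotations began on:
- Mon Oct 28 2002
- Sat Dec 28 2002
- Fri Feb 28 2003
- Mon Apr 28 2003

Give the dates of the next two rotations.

Sat Jun 28 2003, Thu Aug 28 2003

Each date is the 28th; the gaps (61, 62, 59) track the month lengths.
The rule is the 28th of every 2 months.
June 2003: Sat Jun 28 2003.
Next: August 2003 → Thu Aug 28 2003.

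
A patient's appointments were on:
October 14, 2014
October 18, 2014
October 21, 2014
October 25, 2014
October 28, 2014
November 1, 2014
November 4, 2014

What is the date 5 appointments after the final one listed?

Gaps: 4, 3, 4, 3, 4, 3 days — not constant, but cyclic with period 2.
The events fall on every Tuesday and Saturday.
Next Saturday: November 8, 2014.
The following Tuesday is November 11, 2014.
Next Saturday: November 15, 2014.
The following Tuesday is November 18, 2014.
The following Saturday is November 22, 2014.

November 22, 2014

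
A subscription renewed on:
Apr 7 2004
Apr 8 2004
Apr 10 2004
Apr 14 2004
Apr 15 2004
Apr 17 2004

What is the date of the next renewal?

The gap pattern 1, 2, 4, 1, 2 repeats every 3 events.
These are the Wednesdays, Thursdays and Saturdays of each week.
Next Wednesday: Apr 21 2004.

Apr 21 2004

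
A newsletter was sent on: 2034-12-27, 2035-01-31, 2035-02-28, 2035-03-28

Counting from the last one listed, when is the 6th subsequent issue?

2035-09-26

These are Wednesdays with 35, 28, 28-day gaps.
Each is the final Wednesday of its month — 2035-01-31 is past the 28th, so '4th Wednesday' doesn't fit.
Last Wednesday of April 2035: 2035-04-25.
Last Wednesday of May 2035: 2035-05-30.
June 2035 ends with Wednesday 2035-06-27.
Last Wednesday of July 2035: 2035-07-25.
August 2035 ends with Wednesday 2035-08-29.
Last Wednesday of September 2035: 2035-09-26.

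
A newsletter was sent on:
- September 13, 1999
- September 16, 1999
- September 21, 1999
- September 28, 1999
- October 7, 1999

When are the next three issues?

October 18, 1999; October 31, 1999; November 15, 1999

Intervals are 3, 5, 7, 9 days — an arithmetic progression with common difference 2.
Next gap: 11 days. October 7, 1999 + 11 days = October 18, 1999.
Next gap: 13 days. October 18, 1999 + 13 days = October 31, 1999.
Next gap: 15 days. October 31, 1999 + 15 days = November 15, 1999.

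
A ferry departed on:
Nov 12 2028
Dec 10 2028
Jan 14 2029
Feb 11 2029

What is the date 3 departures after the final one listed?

May 13 2029

Gaps: 28, 35, 28 days — a mix of 28 and 35. Every date is a Sunday.
Each is the 2nd Sunday of its month.
2nd Sunday of March 2029: Mar 11 2029.
2nd Sunday of April 2029: Apr 8 2029.
2nd Sunday of May 2029: May 13 2029.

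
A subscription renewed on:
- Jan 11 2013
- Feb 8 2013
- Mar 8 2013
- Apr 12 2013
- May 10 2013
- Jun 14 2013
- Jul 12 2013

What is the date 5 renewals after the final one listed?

Dec 13 2013

These are Fridays at 28- or 35-day spacing (28, 28, 35, 28, 35, 28).
The pattern: 2nd Friday of the month.
August 2013 — 2nd Friday is Aug 9 2013.
September 2013 — 2nd Friday is Sep 13 2013.
October 2013 — 2nd Friday is Oct 11 2013.
2nd Friday of November 2013: Nov 8 2013.
2nd Friday of December 2013: Dec 13 2013.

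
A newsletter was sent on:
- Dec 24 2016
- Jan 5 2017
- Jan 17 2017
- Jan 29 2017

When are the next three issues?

The spacing is 12, 12, 12 days — always 12 days.
Jan 29 2017 + 12 days = Feb 10 2017.
Feb 10 2017 + 12 days = Feb 22 2017.
Feb 22 2017 + 12 days = Mar 6 2017.

Feb 10 2017, Feb 22 2017, Mar 6 2017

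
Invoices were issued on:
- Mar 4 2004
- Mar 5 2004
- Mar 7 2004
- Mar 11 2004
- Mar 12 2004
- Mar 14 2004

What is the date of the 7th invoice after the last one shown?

Every event lands on a Thursday or Friday or Sunday (gaps cycle 1, 2, 4, 1, 2).
So the schedule is: every Thursday, Friday and Sunday.
The following Thursday is Mar 18 2004.
The following Friday is Mar 19 2004.
Next Sunday: Mar 21 2004.
Next Thursday: Mar 25 2004.
Next Friday: Mar 26 2004.
The following Sunday is Mar 28 2004.
Next Thursday: Apr 1 2004.

Apr 1 2004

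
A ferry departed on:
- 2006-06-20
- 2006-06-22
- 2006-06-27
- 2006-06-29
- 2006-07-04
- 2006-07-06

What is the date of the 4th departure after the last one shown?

The gap pattern 2, 5, 2, 5, 2 repeats every 2 events.
These are the Tuesdays and Thursdays of each week.
The following Tuesday is 2006-07-11.
Next Thursday: 2006-07-13.
The following Tuesday is 2006-07-18.
Next Thursday: 2006-07-20.

2006-07-20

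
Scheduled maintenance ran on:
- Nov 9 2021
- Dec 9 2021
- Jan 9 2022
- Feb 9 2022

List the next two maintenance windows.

Mar 9 2022, Apr 9 2022

The day-of-month is always 9 (30, 31, 31 days between events).
So this recurs on the 9th of each month.
March 2022: Mar 9 2022.
Next: April 2022 → Apr 9 2022.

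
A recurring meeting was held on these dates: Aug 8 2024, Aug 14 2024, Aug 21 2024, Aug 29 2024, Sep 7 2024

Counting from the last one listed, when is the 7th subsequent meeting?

Gaps: 6, 7, 8, 9 days — each gap is 1 larger than the previous one.
Next gap: 10 days. Sep 7 2024 + 10 days = Sep 17 2024.
Next gap: 11 days. Sep 17 2024 + 11 days = Sep 28 2024.
Next gap: 12 days. Sep 28 2024 + 12 days = Oct 10 2024.
Next gap: 13 days. Oct 10 2024 + 13 days = Oct 23 2024.
Next gap: 14 days. Oct 23 2024 + 14 days = Nov 6 2024.
Next gap: 15 days. Nov 6 2024 + 15 days = Nov 21 2024.
Next gap: 16 days. Nov 21 2024 + 16 days = Dec 7 2024.

Dec 7 2024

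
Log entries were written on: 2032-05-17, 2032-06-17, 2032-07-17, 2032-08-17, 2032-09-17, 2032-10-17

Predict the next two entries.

2032-11-17, 2032-12-17

The day-of-month is always 17 (31, 30, 31, 31, 30 days between events).
So this recurs on the 17th of each month.
Next: November 2032 → 2032-11-17.
Next: December 2032 → 2032-12-17.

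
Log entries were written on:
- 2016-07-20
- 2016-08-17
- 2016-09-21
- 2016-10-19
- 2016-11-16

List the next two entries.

Gaps: 28, 35, 28, 28 days — a mix of 28 and 35. Every date is a Wednesday.
Each is the 3rd Wednesday of its month.
3rd Wednesday of December 2016: 2016-12-21.
3rd Wednesday of January 2017: 2017-01-18.

2016-12-21, 2017-01-18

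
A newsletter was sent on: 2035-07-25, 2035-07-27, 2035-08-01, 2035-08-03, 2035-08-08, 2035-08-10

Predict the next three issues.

2035-08-15, 2035-08-17, 2035-08-22

Gaps: 2, 5, 2, 5, 2 days — not constant, but cyclic with period 2.
The events fall on every Wednesday and Friday.
Next Wednesday: 2035-08-15.
Next Friday: 2035-08-17.
Next Wednesday: 2035-08-22.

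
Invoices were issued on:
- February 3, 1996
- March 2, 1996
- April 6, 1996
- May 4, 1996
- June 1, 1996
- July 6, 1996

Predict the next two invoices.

August 3, 1996; September 7, 1996

Gaps: 28, 35, 28, 28, 35 days — a mix of 28 and 35. Every date is a Saturday.
Each is the 1st Saturday of its month.
August 1996 — 1st Saturday is August 3, 1996.
September 1996 — 1st Saturday is September 7, 1996.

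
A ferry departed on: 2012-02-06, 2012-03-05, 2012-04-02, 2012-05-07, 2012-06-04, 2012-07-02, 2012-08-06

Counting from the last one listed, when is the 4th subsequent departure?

These are Mondays at 28- or 35-day spacing (28, 28, 35, 28, 28, 35).
The pattern: 1st Monday of the month.
1st Monday of September 2012: 2012-09-03.
1st Monday of October 2012: 2012-10-01.
November 2012 — 1st Monday is 2012-11-05.
1st Monday of December 2012: 2012-12-03.

2012-12-03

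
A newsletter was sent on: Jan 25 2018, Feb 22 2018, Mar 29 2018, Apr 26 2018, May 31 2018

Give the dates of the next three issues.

All Thursdays; the gaps (28, 35, 28, 35) vary with month length.
This is the last Thursday of each month.
Last Thursday of June 2018: Jun 28 2018.
July 2018 ends with Thursday Jul 26 2018.
August 2018 ends with Thursday Aug 30 2018.

Jun 28 2018, Jul 26 2018, Aug 30 2018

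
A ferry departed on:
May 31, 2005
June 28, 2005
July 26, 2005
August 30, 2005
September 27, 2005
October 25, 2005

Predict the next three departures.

November 29, 2005; December 27, 2005; January 31, 2006

All Tuesdays; the gaps (28, 28, 35, 28, 28) vary with month length.
This is the last Tuesday of each month.
November 2005 ends with Tuesday November 29, 2005.
December 2005 ends with Tuesday December 27, 2005.
January 2006 ends with Tuesday January 31, 2006.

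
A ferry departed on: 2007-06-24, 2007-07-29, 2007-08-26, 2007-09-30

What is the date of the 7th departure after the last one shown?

2008-04-27

Every date is a Sunday; gaps 35, 28, 35 days.
Each is the last Sunday of its month (at least one falls on the 29th or later, ruling out '4th Sunday').
October 2007 ends with Sunday 2007-10-28.
November 2007 ends with Sunday 2007-11-25.
Last Sunday of December 2007: 2007-12-30.
Last Sunday of January 2008: 2008-01-27.
Last Sunday of February 2008: 2008-02-24.
Last Sunday of March 2008: 2008-03-30.
April 2008 ends with Sunday 2008-04-27.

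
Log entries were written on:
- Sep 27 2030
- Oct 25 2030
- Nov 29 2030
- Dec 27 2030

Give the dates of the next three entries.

Jan 31 2031, Feb 28 2031, Mar 28 2031

These are Fridays with 28, 35, 28-day gaps.
Each is the final Friday of its month — Nov 29 2030 is past the 28th, so '4th Friday' doesn't fit.
Last Friday of January 2031: Jan 31 2031.
February 2031 ends with Friday Feb 28 2031.
March 2031 ends with Friday Mar 28 2031.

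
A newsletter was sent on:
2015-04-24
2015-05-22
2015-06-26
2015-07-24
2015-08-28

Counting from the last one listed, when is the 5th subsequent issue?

2016-01-22

These are Fridays at 28- or 35-day spacing (28, 35, 28, 35).
The pattern: 4th Friday of the month.
September 2015 — 4th Friday is 2015-09-25.
4th Friday of October 2015: 2015-10-23.
4th Friday of November 2015: 2015-11-27.
4th Friday of December 2015: 2015-12-25.
4th Friday of January 2016: 2016-01-22.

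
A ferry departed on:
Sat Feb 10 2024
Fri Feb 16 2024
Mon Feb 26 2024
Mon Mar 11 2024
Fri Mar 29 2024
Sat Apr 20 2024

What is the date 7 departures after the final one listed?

Sat Jan 11 2025

The spacing grows by 4 each time: 6, 10, 14, 18, 22 days.
Next gap: 26 days. Sat Apr 20 2024 + 26 days = Thu May 16 2024.
Next gap: 30 days. Thu May 16 2024 + 30 days = Sat Jun 15 2024.
Next gap: 34 days. Sat Jun 15 2024 + 34 days = Fri Jul 19 2024.
Next gap: 38 days. Fri Jul 19 2024 + 38 days = Mon Aug 26 2024.
Next gap: 42 days. Mon Aug 26 2024 + 42 days = Mon Oct 7 2024.
Next gap: 46 days. Mon Oct 7 2024 + 46 days = Fri Nov 22 2024.
Next gap: 50 days. Fri Nov 22 2024 + 50 days = Sat Jan 11 2025.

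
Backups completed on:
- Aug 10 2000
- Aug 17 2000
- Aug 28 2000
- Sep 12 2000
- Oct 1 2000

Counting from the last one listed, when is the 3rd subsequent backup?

Dec 21 2000

The spacing grows by 4 each time: 7, 11, 15, 19 days.
Next gap: 23 days. Oct 1 2000 + 23 days = Oct 24 2000.
Next gap: 27 days. Oct 24 2000 + 27 days = Nov 20 2000.
Next gap: 31 days. Nov 20 2000 + 31 days = Dec 21 2000.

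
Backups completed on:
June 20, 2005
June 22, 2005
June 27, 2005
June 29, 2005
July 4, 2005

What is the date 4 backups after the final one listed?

July 18, 2005

Every event lands on a Monday or Wednesday (gaps cycle 2, 5, 2, 5).
So the schedule is: every Monday and Wednesday.
The following Wednesday is July 6, 2005.
Next Monday: July 11, 2005.
Next Wednesday: July 13, 2005.
The following Monday is July 18, 2005.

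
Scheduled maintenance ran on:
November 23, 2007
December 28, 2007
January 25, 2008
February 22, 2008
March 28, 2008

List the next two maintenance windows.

April 25, 2008; May 23, 2008

All dates are Fridays, 35, 28, 28, 35 days apart.
Specifically, the 4th Friday of each month.
4th Friday of April 2008: April 25, 2008.
4th Friday of May 2008: May 23, 2008.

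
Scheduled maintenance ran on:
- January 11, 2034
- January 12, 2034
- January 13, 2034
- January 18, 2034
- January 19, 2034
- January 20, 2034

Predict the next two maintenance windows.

January 25, 2034; January 26, 2034

The gap pattern 1, 1, 5, 1, 1 repeats every 3 events.
These are the Wednesdays, Thursdays and Fridays of each week.
The following Wednesday is January 25, 2034.
Next Thursday: January 26, 2034.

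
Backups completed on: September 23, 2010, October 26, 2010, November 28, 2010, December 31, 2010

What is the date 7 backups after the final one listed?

Gaps between consecutive events: 33, 33, 33 days — a constant 33-day interval.
December 31, 2010 + 33 days = February 2, 2011.
February 2, 2011 + 33 days = March 7, 2011.
March 7, 2011 + 33 days = April 9, 2011.
April 9, 2011 + 33 days = May 12, 2011.
May 12, 2011 + 33 days = June 14, 2011.
June 14, 2011 + 33 days = July 17, 2011.
July 17, 2011 + 33 days = August 19, 2011.

August 19, 2011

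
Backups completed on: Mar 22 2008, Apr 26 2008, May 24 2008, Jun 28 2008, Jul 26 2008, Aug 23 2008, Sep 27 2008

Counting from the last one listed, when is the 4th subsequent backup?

Jan 24 2009

All dates are Saturdays, 35, 28, 35, 28, 28, 35 days apart.
Specifically, the 4th Saturday of each month.
4th Saturday of October 2008: Oct 25 2008.
November 2008 — 4th Saturday is Nov 22 2008.
December 2008 — 4th Saturday is Dec 27 2008.
4th Saturday of January 2009: Jan 24 2009.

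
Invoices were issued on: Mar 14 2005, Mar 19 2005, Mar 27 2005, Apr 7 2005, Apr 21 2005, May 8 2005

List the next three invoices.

May 28 2005, Jun 20 2005, Jul 16 2005

The spacing grows by 3 each time: 5, 8, 11, 14, 17 days.
Next gap: 20 days. May 8 2005 + 20 days = May 28 2005.
Next gap: 23 days. May 28 2005 + 23 days = Jun 20 2005.
Next gap: 26 days. Jun 20 2005 + 26 days = Jul 16 2005.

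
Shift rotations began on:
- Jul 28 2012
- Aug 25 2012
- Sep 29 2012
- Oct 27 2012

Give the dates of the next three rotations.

These are Saturdays with 28, 35, 28-day gaps.
Each is the final Saturday of its month — Sep 29 2012 is past the 28th, so '4th Saturday' doesn't fit.
November 2012 ends with Saturday Nov 24 2012.
December 2012 ends with Saturday Dec 29 2012.
Last Saturday of January 2013: Jan 26 2013.

Nov 24 2012, Dec 29 2012, Jan 26 2013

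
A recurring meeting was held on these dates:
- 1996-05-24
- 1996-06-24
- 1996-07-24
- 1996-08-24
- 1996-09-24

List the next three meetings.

1996-10-24, 1996-11-24, 1996-12-24

Each date is the 24th; the gaps (31, 30, 31, 31) track the month lengths.
The rule is the 24th of each month.
Next: October 1996 → 1996-10-24.
November 1996: 1996-11-24.
December 1996: 1996-12-24.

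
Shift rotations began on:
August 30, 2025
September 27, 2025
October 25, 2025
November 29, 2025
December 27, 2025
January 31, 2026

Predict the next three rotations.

February 28, 2026; March 28, 2026; April 25, 2026

All Saturdays; the gaps (28, 28, 35, 28, 35) vary with month length.
This is the last Saturday of each month.
Last Saturday of February 2026: February 28, 2026.
Last Saturday of March 2026: March 28, 2026.
Last Saturday of April 2026: April 25, 2026.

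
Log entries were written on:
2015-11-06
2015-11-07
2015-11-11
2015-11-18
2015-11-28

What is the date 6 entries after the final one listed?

Intervals are 1, 4, 7, 10 days — an arithmetic progression with common difference 3.
Next gap: 13 days. 2015-11-28 + 13 days = 2015-12-11.
Next gap: 16 days. 2015-12-11 + 16 days = 2015-12-27.
Next gap: 19 days. 2015-12-27 + 19 days = 2016-01-15.
Next gap: 22 days. 2016-01-15 + 22 days = 2016-02-06.
Next gap: 25 days. 2016-02-06 + 25 days = 2016-03-02.
Next gap: 28 days. 2016-03-02 + 28 days = 2016-03-30.

2016-03-30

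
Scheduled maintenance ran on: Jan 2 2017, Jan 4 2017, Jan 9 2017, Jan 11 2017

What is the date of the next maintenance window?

Gaps: 2, 5, 2 days — not constant, but cyclic with period 2.
The events fall on every Monday and Wednesday.
The following Monday is Jan 16 2017.

Jan 16 2017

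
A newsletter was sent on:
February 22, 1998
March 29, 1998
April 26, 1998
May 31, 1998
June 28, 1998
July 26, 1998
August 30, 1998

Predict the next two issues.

September 27, 1998; October 25, 1998

Every date is a Sunday; gaps 35, 28, 35, 28, 28, 35 days.
Each is the last Sunday of its month (at least one falls on the 29th or later, ruling out '4th Sunday').
September 1998 ends with Sunday September 27, 1998.
October 1998 ends with Sunday October 25, 1998.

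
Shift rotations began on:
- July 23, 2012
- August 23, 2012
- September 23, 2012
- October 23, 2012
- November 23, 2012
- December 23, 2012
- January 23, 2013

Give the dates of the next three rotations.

Each date is the 23rd; the gaps (31, 31, 30, 31, 30, 31) track the month lengths.
The rule is the 23rd of each month.
February 2013: February 23, 2013.
March 2013: March 23, 2013.
Next: April 2013 → April 23, 2013.

February 23, 2013; March 23, 2013; April 23, 2013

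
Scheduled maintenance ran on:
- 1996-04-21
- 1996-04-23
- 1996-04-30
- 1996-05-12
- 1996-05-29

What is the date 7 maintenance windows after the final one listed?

1997-02-12

The spacing grows by 5 each time: 2, 7, 12, 17 days.
Next gap: 22 days. 1996-05-29 + 22 days = 1996-06-20.
Next gap: 27 days. 1996-06-20 + 27 days = 1996-07-17.
Next gap: 32 days. 1996-07-17 + 32 days = 1996-08-18.
Next gap: 37 days. 1996-08-18 + 37 days = 1996-09-24.
Next gap: 42 days. 1996-09-24 + 42 days = 1996-11-05.
Next gap: 47 days. 1996-11-05 + 47 days = 1996-12-22.
Next gap: 52 days. 1996-12-22 + 52 days = 1997-02-12.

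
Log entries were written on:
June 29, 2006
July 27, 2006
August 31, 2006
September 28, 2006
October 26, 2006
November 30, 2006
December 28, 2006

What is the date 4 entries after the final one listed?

Every date is a Thursday; gaps 28, 35, 28, 28, 35, 28 days.
Each is the last Thursday of its month (at least one falls on the 29th or later, ruling out '4th Thursday').
January 2007 ends with Thursday January 25, 2007.
Last Thursday of February 2007: February 22, 2007.
Last Thursday of March 2007: March 29, 2007.
April 2007 ends with Thursday April 26, 2007.

April 26, 2007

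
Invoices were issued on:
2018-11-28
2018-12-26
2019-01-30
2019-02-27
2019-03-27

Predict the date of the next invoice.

All Wednesdays; the gaps (28, 35, 28, 28) vary with month length.
This is the last Wednesday of each month.
Last Wednesday of April 2019: 2019-04-24.

2019-04-24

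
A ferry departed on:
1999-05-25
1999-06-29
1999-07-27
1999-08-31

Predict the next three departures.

1999-09-28, 1999-10-26, 1999-11-30

These are Tuesdays with 35, 28, 35-day gaps.
Each is the final Tuesday of its month — 1999-06-29 is past the 28th, so '4th Tuesday' doesn't fit.
Last Tuesday of September 1999: 1999-09-28.
Last Tuesday of October 1999: 1999-10-26.
Last Tuesday of November 1999: 1999-11-30.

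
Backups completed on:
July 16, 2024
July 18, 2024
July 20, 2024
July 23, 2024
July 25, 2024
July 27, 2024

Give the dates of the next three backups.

The gap pattern 2, 2, 3, 2, 2 repeats every 3 events.
These are the Tuesdays, Thursdays and Saturdays of each week.
The following Tuesday is July 30, 2024.
The following Thursday is August 1, 2024.
Next Saturday: August 3, 2024.

July 30, 2024; August 1, 2024; August 3, 2024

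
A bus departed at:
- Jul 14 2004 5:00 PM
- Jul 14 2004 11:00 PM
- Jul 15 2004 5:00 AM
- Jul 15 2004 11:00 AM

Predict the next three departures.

Jul 15 2004 5:00 PM, Jul 15 2004 11:00 PM, Jul 16 2004 5:00 AM

Spacing: 6, 6, 6 h — constant 6 h.
Jul 15 2004 11:00 AM + 6 h = Jul 15 2004 5:00 PM.
Jul 15 2004 5:00 PM + 6 h = Jul 15 2004 11:00 PM.
Jul 15 2004 11:00 PM + 6 h = Jul 16 2004 5:00 AM.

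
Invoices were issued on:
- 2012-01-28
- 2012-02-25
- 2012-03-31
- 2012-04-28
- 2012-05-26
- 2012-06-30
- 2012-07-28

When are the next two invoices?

2012-08-25, 2012-09-29

These are Saturdays with 28, 35, 28, 28, 35, 28-day gaps.
Each is the final Saturday of its month — 2012-03-31 is past the 28th, so '4th Saturday' doesn't fit.
Last Saturday of August 2012: 2012-08-25.
Last Saturday of September 2012: 2012-09-29.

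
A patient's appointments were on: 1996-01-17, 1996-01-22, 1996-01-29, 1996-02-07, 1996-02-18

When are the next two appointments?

1996-03-02, 1996-03-17

Gaps: 5, 7, 9, 11 days — each gap is 2 larger than the previous one.
Next gap: 13 days. 1996-02-18 + 13 days = 1996-03-02.
Next gap: 15 days. 1996-03-02 + 15 days = 1996-03-17.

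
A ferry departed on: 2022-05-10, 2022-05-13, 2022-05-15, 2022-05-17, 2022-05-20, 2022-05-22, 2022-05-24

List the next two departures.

2022-05-27, 2022-05-29

Every event lands on a Tuesday or Friday or Sunday (gaps cycle 3, 2, 2, 3, 2, 2).
So the schedule is: every Tuesday, Friday and Sunday.
The following Friday is 2022-05-27.
Next Sunday: 2022-05-29.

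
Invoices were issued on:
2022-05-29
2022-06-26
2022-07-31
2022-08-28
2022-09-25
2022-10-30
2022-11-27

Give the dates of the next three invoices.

All Sundays; the gaps (28, 35, 28, 28, 35, 28) vary with month length.
This is the last Sunday of each month.
December 2022 ends with Sunday 2022-12-25.
January 2023 ends with Sunday 2023-01-29.
February 2023 ends with Sunday 2023-02-26.

2022-12-25, 2023-01-29, 2023-02-26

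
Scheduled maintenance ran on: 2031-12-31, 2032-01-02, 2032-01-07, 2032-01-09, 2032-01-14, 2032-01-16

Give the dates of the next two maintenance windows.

2032-01-21, 2032-01-23

Every event lands on a Wednesday or Friday (gaps cycle 2, 5, 2, 5, 2).
So the schedule is: every Wednesday and Friday.
The following Wednesday is 2032-01-21.
The following Friday is 2032-01-23.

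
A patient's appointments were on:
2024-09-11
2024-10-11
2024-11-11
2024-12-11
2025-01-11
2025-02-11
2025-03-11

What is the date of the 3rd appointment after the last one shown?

2025-06-11

Gaps: 30, 31, 30, 31, 31, 28 days — not constant. Every event is on the 11th of the month.
Pattern: the 11th of each month.
Next: April 2025 → 2025-04-11.
May 2025: 2025-05-11.
Next: June 2025 → 2025-06-11.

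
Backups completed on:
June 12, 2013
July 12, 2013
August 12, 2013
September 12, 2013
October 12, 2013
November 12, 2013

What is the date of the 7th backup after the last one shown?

June 12, 2014

Gaps: 30, 31, 31, 30, 31 days — not constant. Every event is on the 12th of the month.
Pattern: the 12th of each month.
December 2013: December 12, 2013.
January 2014: January 12, 2014.
Next: February 2014 → February 12, 2014.
Next: March 2014 → March 12, 2014.
Next: April 2014 → April 12, 2014.
Next: May 2014 → May 12, 2014.
Next: June 2014 → June 12, 2014.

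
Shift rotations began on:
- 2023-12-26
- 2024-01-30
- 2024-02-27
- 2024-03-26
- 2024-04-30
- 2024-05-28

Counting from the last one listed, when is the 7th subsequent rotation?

2024-12-31

These are Tuesdays with 35, 28, 28, 35, 28-day gaps.
Each is the final Tuesday of its month — 2024-01-30 is past the 28th, so '4th Tuesday' doesn't fit.
Last Tuesday of June 2024: 2024-06-25.
July 2024 ends with Tuesday 2024-07-30.
August 2024 ends with Tuesday 2024-08-27.
September 2024 ends with Tuesday 2024-09-24.
October 2024 ends with Tuesday 2024-10-29.
November 2024 ends with Tuesday 2024-11-26.
December 2024 ends with Tuesday 2024-12-31.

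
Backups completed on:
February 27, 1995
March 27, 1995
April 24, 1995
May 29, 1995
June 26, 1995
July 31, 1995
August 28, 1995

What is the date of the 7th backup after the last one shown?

March 25, 1996

Every date is a Monday; gaps 28, 28, 35, 28, 35, 28 days.
Each is the last Monday of its month (at least one falls on the 29th or later, ruling out '4th Monday').
September 1995 ends with Monday September 25, 1995.
October 1995 ends with Monday October 30, 1995.
Last Monday of November 1995: November 27, 1995.
Last Monday of December 1995: December 25, 1995.
January 1996 ends with Monday January 29, 1996.
February 1996 ends with Monday February 26, 1996.
Last Monday of March 1996: March 25, 1996.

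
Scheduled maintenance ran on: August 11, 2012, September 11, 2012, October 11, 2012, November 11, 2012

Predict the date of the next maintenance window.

Each date is the 11th; the gaps (31, 30, 31) track the month lengths.
The rule is the 11th of each month.
Next: December 2012 → December 11, 2012.

December 11, 2012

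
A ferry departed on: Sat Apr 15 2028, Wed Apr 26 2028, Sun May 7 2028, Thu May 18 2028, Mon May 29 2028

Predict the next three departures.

Every event comes 11 days after the last (11, 11, 11, 11).
Mon May 29 2028 + 11 days = Fri Jun 9 2028.
Fri Jun 9 2028 + 11 days = Tue Jun 20 2028.
Tue Jun 20 2028 + 11 days = Sat Jul 1 2028.

Fri Jun 9 2028, Tue Jun 20 2028, Sat Jul 1 2028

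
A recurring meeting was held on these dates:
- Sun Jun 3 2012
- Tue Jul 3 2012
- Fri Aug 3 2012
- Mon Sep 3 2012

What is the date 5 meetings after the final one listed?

Sun Feb 3 2013

Gaps: 30, 31, 31 days — not constant. Every event is on the 3rd of the month.
Pattern: the 3rd of each month.
October 2012: Wed Oct 3 2012.
Next: November 2012 → Sat Nov 3 2012.
December 2012: Mon Dec 3 2012.
January 2013: Thu Jan 3 2013.
Next: February 2013 → Sun Feb 3 2013.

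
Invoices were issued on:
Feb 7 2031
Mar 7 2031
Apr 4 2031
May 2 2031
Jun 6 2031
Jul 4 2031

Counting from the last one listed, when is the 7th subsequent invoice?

Feb 6 2032

These are Fridays at 28- or 35-day spacing (28, 28, 28, 35, 28).
The pattern: 1st Friday of the month.
August 2031 — 1st Friday is Aug 1 2031.
1st Friday of September 2031: Sep 5 2031.
October 2031 — 1st Friday is Oct 3 2031.
1st Friday of November 2031: Nov 7 2031.
December 2031 — 1st Friday is Dec 5 2031.
1st Friday of January 2032: Jan 2 2032.
1st Friday of February 2032: Feb 6 2032.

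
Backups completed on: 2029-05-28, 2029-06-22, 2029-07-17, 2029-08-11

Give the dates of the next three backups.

2029-09-05, 2029-09-30, 2029-10-25

Every event comes 25 days after the last (25, 25, 25).
2029-08-11 + 25 days = 2029-09-05.
2029-09-05 + 25 days = 2029-09-30.
2029-09-30 + 25 days = 2029-10-25.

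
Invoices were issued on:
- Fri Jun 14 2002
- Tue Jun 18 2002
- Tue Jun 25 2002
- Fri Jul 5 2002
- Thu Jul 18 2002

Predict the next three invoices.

Gaps: 4, 7, 10, 13 days — each gap is 3 larger than the previous one.
Next gap: 16 days. Thu Jul 18 2002 + 16 days = Sat Aug 3 2002.
Next gap: 19 days. Sat Aug 3 2002 + 19 days = Thu Aug 22 2002.
Next gap: 22 days. Thu Aug 22 2002 + 22 days = Fri Sep 13 2002.

Sat Aug 3 2002, Thu Aug 22 2002, Fri Sep 13 2002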